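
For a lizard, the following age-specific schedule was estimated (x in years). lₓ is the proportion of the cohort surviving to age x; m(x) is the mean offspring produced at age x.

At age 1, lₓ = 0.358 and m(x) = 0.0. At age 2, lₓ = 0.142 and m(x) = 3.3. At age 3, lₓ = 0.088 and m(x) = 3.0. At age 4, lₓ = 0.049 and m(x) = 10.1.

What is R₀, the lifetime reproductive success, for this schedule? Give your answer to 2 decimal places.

R₀ = Σ lₓ m(x):
  age 1: 0.358 × 0.0 = 0.0000
  age 2: 0.142 × 3.3 = 0.4686
  age 3: 0.088 × 3.0 = 0.2640
  age 4: 0.049 × 10.1 = 0.4949
R₀ = 0.0000 + 0.4686 + 0.2640 + 0.4949 = 1.2275

1.23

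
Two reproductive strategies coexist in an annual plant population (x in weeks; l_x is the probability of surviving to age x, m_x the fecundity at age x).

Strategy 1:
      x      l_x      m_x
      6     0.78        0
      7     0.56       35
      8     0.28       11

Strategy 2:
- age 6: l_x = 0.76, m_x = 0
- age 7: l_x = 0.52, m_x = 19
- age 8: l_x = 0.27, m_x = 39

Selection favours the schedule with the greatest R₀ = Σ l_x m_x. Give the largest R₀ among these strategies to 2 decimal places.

Strategy 1: R₀ = 0.78×0 + 0.56×35 + 0.28×11 = 22.6800
Strategy 2: R₀ = 0.76×0 + 0.52×19 + 0.27×39 = 20.4100
Highest R₀: strategy 1 with 22.6800.

22.68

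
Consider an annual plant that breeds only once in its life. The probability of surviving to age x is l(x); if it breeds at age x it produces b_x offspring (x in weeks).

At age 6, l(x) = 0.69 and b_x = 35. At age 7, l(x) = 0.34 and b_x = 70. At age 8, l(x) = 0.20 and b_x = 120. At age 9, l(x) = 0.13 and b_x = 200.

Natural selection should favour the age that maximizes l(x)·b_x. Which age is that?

Expected offspring if breeding at age x = l(x) × b_x:
  age 6: 0.69 × 35 = 24.150
  age 7: 0.34 × 70 = 23.800
  age 8: 0.20 × 120 = 24.000
  age 9: 0.13 × 200 = 26.000
Maximum at age 9 (26.000).

9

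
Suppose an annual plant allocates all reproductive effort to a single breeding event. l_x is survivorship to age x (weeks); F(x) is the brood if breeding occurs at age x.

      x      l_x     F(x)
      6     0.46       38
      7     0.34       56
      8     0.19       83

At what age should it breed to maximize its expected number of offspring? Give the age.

Expected offspring if breeding at age x = l_x × F(x):
  age 6: 0.46 × 38 = 17.480
  age 7: 0.34 × 56 = 19.040
  age 8: 0.19 × 83 = 15.770
Maximum at age 7 (19.040).

7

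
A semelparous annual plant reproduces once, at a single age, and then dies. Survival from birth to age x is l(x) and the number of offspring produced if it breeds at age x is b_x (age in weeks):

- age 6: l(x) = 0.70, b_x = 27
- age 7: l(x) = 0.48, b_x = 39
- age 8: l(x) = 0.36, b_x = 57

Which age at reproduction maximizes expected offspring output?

Expected offspring if breeding at age x = l(x) × b_x:
  age 6: 0.70 × 27 = 18.900
  age 7: 0.48 × 39 = 18.720
  age 8: 0.36 × 57 = 20.520
Maximum at age 8 (20.520).

8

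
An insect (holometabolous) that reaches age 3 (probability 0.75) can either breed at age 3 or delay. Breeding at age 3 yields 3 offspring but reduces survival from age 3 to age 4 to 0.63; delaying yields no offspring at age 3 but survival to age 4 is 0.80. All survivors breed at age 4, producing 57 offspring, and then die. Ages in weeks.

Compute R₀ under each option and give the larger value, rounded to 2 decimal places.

breed at age 3: R₀ = 0.75 × (3 + 0.63 × 57) = 0.75 × 38.9100 = 29.1825
delay to age 4: R₀ = 0.75 × (0.80 × 57) = 0.75 × 45.6000 = 34.2000
Higher: delay to age 4 (34.2000).

34.20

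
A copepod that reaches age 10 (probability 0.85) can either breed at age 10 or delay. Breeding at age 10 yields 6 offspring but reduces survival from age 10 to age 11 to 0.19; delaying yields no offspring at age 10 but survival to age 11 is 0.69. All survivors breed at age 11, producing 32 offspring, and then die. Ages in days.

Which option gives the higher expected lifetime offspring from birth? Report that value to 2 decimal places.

breed at age 10: R₀ = 0.85 × (6 + 0.19 × 32) = 0.85 × 12.0800 = 10.2680
delay to age 11: R₀ = 0.85 × (0.69 × 32) = 0.85 × 22.0800 = 18.7680
Higher: delay to age 11 (18.7680).

18.77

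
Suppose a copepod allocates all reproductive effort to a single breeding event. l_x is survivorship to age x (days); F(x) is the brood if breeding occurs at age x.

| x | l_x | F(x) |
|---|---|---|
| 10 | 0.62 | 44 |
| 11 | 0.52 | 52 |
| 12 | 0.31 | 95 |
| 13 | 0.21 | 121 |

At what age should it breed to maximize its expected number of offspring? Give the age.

12

Expected offspring if breeding at age x = l_x × F(x):
  age 10: 0.62 × 44 = 27.280
  age 11: 0.52 × 52 = 27.040
  age 12: 0.31 × 95 = 29.450
  age 13: 0.21 × 121 = 25.410
Maximum at age 12 (29.450).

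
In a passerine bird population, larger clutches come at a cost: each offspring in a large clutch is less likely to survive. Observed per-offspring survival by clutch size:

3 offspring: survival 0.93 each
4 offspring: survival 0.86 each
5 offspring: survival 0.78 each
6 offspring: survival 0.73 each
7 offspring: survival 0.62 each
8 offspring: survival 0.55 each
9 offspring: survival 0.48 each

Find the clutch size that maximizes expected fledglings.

Expected fledglings = c × s(c):
  c=3: 3 × 0.93 = 2.790
  c=4: 4 × 0.86 = 3.440
  c=5: 5 × 0.78 = 3.900
  c=6: 6 × 0.73 = 4.380
  c=7: 7 × 0.62 = 4.340
  c=8: 8 × 0.55 = 4.400
  c=9: 9 × 0.48 = 4.320
Maximum at c = 8 (4.400 fledglings).

8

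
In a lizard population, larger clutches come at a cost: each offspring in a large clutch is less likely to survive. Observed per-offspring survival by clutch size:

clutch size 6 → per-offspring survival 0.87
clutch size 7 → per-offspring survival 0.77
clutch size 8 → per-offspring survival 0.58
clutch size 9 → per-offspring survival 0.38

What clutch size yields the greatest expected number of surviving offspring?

7

Expected surviving offspring = c × s(c):
  c=6: 6 × 0.87 = 5.220
  c=7: 7 × 0.77 = 5.390
  c=8: 8 × 0.58 = 4.640
  c=9: 9 × 0.38 = 3.420
Maximum at c = 7 (5.390 surviving offspring).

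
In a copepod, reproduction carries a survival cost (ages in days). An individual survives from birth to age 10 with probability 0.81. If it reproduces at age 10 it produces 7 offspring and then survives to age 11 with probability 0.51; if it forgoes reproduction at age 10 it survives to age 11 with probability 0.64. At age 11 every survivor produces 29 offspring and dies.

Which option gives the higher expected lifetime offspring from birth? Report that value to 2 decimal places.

breed at age 10: R₀ = 0.81 × (7 + 0.51 × 29) = 0.81 × 21.7900 = 17.6499
delay to age 11: R₀ = 0.81 × (0.64 × 29) = 0.81 × 18.5600 = 15.0336
Higher: breed at age 10 (17.6499).

17.65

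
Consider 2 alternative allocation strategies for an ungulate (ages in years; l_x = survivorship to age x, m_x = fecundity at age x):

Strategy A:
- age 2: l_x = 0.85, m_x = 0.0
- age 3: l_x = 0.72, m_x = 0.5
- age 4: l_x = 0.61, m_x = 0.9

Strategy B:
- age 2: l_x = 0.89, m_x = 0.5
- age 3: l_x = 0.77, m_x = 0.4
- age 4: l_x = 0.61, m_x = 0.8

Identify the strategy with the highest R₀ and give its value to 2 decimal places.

Strategy A: R₀ = 0.85×0.0 + 0.72×0.5 + 0.61×0.9 = 0.9090
Strategy B: R₀ = 0.89×0.5 + 0.77×0.4 + 0.61×0.8 = 1.2410
Highest R₀: strategy B with 1.2410.

1.24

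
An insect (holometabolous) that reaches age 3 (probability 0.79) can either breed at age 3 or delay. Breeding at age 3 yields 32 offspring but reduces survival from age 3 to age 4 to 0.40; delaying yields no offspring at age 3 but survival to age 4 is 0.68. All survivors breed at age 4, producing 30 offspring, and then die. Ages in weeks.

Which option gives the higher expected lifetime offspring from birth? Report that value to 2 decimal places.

34.76

breed at age 3: R₀ = 0.79 × (32 + 0.40 × 30) = 0.79 × 44.0000 = 34.7600
delay to age 4: R₀ = 0.79 × (0.68 × 30) = 0.79 × 20.4000 = 16.1160
Higher: breed at age 3 (34.7600).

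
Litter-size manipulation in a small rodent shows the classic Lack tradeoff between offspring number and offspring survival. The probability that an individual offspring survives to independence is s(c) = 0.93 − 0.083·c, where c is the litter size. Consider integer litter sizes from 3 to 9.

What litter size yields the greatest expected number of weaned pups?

Expected weaned pups = c × s(c):
  c=3: 3 × 0.681 = 2.043
  c=4: 4 × 0.598 = 2.392
  c=5: 5 × 0.515 = 2.575
  c=6: 6 × 0.432 = 2.592
  c=7: 7 × 0.349 = 2.443
  c=8: 8 × 0.266 = 2.128
  c=9: 9 × 0.183 = 1.647
Maximum at c = 6 (2.592 weaned pups).

6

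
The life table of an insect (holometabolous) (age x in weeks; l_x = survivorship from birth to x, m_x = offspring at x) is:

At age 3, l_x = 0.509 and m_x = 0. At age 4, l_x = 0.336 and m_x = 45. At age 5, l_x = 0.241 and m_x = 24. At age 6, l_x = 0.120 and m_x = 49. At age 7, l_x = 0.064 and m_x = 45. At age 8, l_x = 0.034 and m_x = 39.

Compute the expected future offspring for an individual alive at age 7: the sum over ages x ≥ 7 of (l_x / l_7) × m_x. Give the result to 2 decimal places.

65.72

l_7 = 0.064. Conditional survival from age 7 to x is l_x / l_7.
  x=7: (0.064/0.064) × 45 = 45.0000
  x=8: (0.034/0.064) × 39 = 20.7188
Sum = 45.0000 + 20.7188 = 65.7188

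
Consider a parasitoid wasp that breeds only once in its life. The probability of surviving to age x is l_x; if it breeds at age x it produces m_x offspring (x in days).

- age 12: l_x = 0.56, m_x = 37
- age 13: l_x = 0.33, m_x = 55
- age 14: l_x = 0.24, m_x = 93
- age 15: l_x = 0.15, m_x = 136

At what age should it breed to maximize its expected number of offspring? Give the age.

14

Expected offspring if breeding at age x = l_x × m_x:
  age 12: 0.56 × 37 = 20.720
  age 13: 0.33 × 55 = 18.150
  age 14: 0.24 × 93 = 22.320
  age 15: 0.15 × 136 = 20.400
Maximum at age 14 (22.320).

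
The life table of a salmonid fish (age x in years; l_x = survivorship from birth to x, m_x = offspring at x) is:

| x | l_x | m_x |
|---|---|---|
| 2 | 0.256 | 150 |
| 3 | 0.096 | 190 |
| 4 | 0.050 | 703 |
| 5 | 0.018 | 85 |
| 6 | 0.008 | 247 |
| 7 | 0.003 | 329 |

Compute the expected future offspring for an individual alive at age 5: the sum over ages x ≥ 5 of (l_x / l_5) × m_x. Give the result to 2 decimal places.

249.61

l_5 = 0.018. Conditional survival from age 5 to x is l_x / l_5.
  x=5: (0.018/0.018) × 85 = 85.0000
  x=6: (0.008/0.018) × 247 = 109.7778
  x=7: (0.003/0.018) × 329 = 54.8333
Sum = 85.0000 + 109.7778 + 54.8333 = 249.6111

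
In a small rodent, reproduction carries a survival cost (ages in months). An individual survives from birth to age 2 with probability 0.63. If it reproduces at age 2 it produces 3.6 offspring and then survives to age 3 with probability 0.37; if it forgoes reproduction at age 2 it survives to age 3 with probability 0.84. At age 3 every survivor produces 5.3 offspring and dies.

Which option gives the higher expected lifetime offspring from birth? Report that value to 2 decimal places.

3.50

breed at age 2: R₀ = 0.63 × (3.6 + 0.37 × 5.3) = 0.63 × 5.5610 = 3.5034
delay to age 3: R₀ = 0.63 × (0.84 × 5.3) = 0.63 × 4.4520 = 2.8048
Higher: breed at age 2 (3.5034).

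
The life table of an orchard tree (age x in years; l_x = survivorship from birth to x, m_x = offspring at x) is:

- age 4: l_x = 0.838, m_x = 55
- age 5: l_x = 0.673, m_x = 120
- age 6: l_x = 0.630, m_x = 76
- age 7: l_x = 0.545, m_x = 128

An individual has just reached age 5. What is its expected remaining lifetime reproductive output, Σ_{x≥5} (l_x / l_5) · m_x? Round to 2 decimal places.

l_5 = 0.673. Conditional survival from age 5 to x is l_x / l_5.
  x=5: (0.673/0.673) × 120 = 120.0000
  x=6: (0.630/0.673) × 76 = 71.1441
  x=7: (0.545/0.673) × 128 = 103.6553
Sum = 120.0000 + 71.1441 + 103.6553 = 294.7994

294.80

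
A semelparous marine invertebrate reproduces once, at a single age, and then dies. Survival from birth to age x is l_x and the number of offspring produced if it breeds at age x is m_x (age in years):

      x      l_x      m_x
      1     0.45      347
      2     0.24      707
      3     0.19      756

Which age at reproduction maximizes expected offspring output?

2

Expected offspring if breeding at age x = l_x × m_x:
  age 1: 0.45 × 347 = 156.150
  age 2: 0.24 × 707 = 169.680
  age 3: 0.19 × 756 = 143.640
Maximum at age 2 (169.680).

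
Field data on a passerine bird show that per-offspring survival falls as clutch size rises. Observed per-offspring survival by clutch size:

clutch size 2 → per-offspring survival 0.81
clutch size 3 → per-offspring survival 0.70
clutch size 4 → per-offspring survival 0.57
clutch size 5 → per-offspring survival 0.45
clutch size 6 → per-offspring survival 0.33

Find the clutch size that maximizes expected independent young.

Expected independent young = c × s(c):
  c=2: 2 × 0.81 = 1.620
  c=3: 3 × 0.70 = 2.100
  c=4: 4 × 0.57 = 2.280
  c=5: 5 × 0.45 = 2.250
  c=6: 6 × 0.33 = 1.980
Maximum at c = 4 (2.280 independent young).

4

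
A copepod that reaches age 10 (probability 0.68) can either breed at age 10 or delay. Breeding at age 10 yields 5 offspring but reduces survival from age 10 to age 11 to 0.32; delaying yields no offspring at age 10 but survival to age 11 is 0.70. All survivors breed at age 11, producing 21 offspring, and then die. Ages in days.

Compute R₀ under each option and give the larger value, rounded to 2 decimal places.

10.00

breed at age 10: R₀ = 0.68 × (5 + 0.32 × 21) = 0.68 × 11.7200 = 7.9696
delay to age 11: R₀ = 0.68 × (0.70 × 21) = 0.68 × 14.7000 = 9.9960
Higher: delay to age 11 (9.9960).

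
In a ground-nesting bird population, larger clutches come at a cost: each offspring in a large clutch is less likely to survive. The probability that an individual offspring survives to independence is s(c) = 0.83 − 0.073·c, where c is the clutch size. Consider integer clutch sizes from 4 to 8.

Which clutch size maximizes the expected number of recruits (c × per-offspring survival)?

6

Expected recruits = c × s(c):
  c=4: 4 × 0.538 = 2.152
  c=5: 5 × 0.465 = 2.325
  c=6: 6 × 0.392 = 2.352
  c=7: 7 × 0.319 = 2.233
  c=8: 8 × 0.246 = 1.968
Maximum at c = 6 (2.352 recruits).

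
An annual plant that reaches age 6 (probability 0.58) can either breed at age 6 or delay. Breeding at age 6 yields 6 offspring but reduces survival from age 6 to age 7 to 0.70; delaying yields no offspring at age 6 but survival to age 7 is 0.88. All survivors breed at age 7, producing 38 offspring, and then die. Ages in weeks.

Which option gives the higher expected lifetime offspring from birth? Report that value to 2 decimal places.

breed at age 6: R₀ = 0.58 × (6 + 0.70 × 38) = 0.58 × 32.6000 = 18.9080
delay to age 7: R₀ = 0.58 × (0.88 × 38) = 0.58 × 33.4400 = 19.3952
Higher: delay to age 7 (19.3952).

19.40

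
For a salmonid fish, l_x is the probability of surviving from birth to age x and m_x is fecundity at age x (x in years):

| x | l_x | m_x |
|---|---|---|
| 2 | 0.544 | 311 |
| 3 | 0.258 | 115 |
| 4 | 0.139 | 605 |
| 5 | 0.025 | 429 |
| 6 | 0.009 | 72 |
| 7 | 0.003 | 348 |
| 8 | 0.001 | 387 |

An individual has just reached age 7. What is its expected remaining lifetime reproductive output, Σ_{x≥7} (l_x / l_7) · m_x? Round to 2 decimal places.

477.00

l_7 = 0.003. Conditional survival from age 7 to x is l_x / l_7.
  x=7: (0.003/0.003) × 348 = 348.0000
  x=8: (0.001/0.003) × 387 = 129.0000
Sum = 348.0000 + 129.0000 = 477.0000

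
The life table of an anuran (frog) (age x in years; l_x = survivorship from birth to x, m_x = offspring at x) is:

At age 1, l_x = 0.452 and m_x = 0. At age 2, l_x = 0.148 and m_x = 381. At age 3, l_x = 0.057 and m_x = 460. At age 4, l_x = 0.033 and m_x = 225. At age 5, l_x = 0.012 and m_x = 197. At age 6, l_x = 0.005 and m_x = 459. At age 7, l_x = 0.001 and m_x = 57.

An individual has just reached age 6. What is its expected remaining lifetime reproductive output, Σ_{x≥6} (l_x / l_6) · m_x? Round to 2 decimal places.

l_6 = 0.005. Conditional survival from age 6 to x is l_x / l_6.
  x=6: (0.005/0.005) × 459 = 459.0000
  x=7: (0.001/0.005) × 57 = 11.4000
Sum = 459.0000 + 11.4000 = 470.4000

470.40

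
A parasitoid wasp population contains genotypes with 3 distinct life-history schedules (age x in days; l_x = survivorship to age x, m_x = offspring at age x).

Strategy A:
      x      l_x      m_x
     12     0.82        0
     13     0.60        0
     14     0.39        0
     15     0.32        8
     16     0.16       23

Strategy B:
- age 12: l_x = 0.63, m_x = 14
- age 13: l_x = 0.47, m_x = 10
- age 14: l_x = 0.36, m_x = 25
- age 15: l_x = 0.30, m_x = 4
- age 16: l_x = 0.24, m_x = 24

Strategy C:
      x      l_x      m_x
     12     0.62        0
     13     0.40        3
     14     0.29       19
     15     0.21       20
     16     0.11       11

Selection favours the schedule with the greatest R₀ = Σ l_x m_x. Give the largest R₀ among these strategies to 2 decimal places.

29.48

Strategy A: R₀ = 0.82×0 + 0.60×0 + 0.39×0 + 0.32×8 + 0.16×23 = 6.2400
Strategy B: R₀ = 0.63×14 + 0.47×10 + 0.36×25 + 0.30×4 + 0.24×24 = 29.4800
Strategy C: R₀ = 0.62×0 + 0.40×3 + 0.29×19 + 0.21×20 + 0.11×11 = 12.1200
Highest R₀: strategy B with 29.4800.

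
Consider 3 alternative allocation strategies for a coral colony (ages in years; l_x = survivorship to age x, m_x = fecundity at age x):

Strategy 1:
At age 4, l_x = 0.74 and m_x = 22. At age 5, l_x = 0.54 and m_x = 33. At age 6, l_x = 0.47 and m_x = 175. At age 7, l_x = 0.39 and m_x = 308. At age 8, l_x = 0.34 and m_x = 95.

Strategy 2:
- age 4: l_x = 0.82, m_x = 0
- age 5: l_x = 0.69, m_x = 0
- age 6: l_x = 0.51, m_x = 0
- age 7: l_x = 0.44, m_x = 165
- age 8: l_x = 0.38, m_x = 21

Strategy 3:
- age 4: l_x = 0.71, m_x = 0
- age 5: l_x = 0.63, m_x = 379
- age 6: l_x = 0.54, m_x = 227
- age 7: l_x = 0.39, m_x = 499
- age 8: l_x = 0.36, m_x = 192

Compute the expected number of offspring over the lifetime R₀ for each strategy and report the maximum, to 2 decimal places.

Strategy 1: R₀ = 0.74×22 + 0.54×33 + 0.47×175 + 0.39×308 + 0.34×95 = 268.7700
Strategy 2: R₀ = 0.82×0 + 0.69×0 + 0.51×0 + 0.44×165 + 0.38×21 = 80.5800
Strategy 3: R₀ = 0.71×0 + 0.63×379 + 0.54×227 + 0.39×499 + 0.36×192 = 625.0800
Highest R₀: strategy 3 with 625.0800.

625.08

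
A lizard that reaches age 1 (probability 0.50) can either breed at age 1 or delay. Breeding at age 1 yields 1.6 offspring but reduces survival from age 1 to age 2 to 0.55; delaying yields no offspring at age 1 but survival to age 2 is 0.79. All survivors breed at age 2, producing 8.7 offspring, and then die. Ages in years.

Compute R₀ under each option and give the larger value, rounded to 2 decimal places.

3.44

breed at age 1: R₀ = 0.50 × (1.6 + 0.55 × 8.7) = 0.50 × 6.3850 = 3.1925
delay to age 2: R₀ = 0.50 × (0.79 × 8.7) = 0.50 × 6.8730 = 3.4365
Higher: delay to age 2 (3.4365).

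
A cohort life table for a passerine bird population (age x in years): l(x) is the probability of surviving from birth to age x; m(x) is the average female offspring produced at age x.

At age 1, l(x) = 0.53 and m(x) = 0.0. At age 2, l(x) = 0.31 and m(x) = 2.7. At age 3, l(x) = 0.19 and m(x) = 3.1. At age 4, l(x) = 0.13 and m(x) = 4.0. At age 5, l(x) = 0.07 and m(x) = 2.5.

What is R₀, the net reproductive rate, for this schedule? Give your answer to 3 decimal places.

R₀ = Σ l(x) m(x):
  age 1: 0.53 × 0.0 = 0.0000
  age 2: 0.31 × 2.7 = 0.8370
  age 3: 0.19 × 3.1 = 0.5890
  age 4: 0.13 × 4.0 = 0.5200
  age 5: 0.07 × 2.5 = 0.1750
R₀ = 0.0000 + 0.8370 + 0.5890 + 0.5200 + 0.1750 = 2.1210

2.121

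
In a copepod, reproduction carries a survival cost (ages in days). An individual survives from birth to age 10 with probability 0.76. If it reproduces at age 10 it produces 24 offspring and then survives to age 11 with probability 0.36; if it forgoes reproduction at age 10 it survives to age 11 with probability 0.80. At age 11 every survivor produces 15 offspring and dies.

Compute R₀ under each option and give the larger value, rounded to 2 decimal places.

breed at age 10: R₀ = 0.76 × (24 + 0.36 × 15) = 0.76 × 29.4000 = 22.3440
delay to age 11: R₀ = 0.76 × (0.80 × 15) = 0.76 × 12.0000 = 9.1200
Higher: breed at age 10 (22.3440).

22.34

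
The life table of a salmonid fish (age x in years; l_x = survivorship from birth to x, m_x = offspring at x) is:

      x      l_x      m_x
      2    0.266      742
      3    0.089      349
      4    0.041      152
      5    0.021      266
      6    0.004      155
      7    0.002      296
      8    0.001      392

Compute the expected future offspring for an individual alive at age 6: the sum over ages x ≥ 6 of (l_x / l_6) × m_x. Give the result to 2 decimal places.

401.00

l_6 = 0.004. Conditional survival from age 6 to x is l_x / l_6.
  x=6: (0.004/0.004) × 155 = 155.0000
  x=7: (0.002/0.004) × 296 = 148.0000
  x=8: (0.001/0.004) × 392 = 98.0000
Sum = 155.0000 + 148.0000 + 98.0000 = 401.0000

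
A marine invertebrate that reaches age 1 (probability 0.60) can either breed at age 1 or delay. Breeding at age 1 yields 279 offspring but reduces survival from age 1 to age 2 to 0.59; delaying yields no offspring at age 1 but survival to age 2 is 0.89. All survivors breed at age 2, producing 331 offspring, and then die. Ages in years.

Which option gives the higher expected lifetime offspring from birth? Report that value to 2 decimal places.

284.57

breed at age 1: R₀ = 0.60 × (279 + 0.59 × 331) = 0.60 × 474.2900 = 284.5740
delay to age 2: R₀ = 0.60 × (0.89 × 331) = 0.60 × 294.5900 = 176.7540
Higher: breed at age 1 (284.5740).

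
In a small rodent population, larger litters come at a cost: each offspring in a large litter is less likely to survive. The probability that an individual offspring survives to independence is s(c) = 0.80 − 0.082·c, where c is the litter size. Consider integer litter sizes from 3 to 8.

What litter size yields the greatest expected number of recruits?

5

Expected recruits = c × s(c):
  c=3: 3 × 0.554 = 1.662
  c=4: 4 × 0.472 = 1.888
  c=5: 5 × 0.390 = 1.950
  c=6: 6 × 0.308 = 1.848
  c=7: 7 × 0.226 = 1.582
  c=8: 8 × 0.144 = 1.152
Maximum at c = 5 (1.950 recruits).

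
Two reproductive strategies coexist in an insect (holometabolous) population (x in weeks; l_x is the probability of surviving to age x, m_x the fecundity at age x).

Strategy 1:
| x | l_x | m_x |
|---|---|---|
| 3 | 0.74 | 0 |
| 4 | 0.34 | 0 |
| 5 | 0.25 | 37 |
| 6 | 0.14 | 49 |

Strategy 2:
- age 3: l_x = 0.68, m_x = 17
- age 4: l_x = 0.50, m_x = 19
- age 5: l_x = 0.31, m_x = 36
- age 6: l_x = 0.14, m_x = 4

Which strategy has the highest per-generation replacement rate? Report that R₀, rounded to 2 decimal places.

Strategy 1: R₀ = 0.74×0 + 0.34×0 + 0.25×37 + 0.14×49 = 16.1100
Strategy 2: R₀ = 0.68×17 + 0.50×19 + 0.31×36 + 0.14×4 = 32.7800
Highest R₀: strategy 2 with 32.7800.

32.78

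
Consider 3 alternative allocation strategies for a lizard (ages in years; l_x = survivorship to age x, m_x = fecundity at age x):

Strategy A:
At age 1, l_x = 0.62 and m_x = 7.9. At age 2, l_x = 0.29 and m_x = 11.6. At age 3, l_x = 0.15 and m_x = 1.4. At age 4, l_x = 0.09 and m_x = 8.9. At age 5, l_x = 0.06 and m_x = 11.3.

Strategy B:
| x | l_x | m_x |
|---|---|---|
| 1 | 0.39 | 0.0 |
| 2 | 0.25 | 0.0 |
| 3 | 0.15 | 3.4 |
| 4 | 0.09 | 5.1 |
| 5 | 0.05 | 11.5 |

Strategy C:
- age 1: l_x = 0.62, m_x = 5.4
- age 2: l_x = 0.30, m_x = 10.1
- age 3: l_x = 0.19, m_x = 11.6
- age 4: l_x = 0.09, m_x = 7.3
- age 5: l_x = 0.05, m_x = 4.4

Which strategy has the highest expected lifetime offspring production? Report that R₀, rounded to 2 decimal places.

Strategy A: R₀ = 0.62×7.9 + 0.29×11.6 + 0.15×1.4 + 0.09×8.9 + 0.06×11.3 = 9.9510
Strategy B: R₀ = 0.39×0.0 + 0.25×0.0 + 0.15×3.4 + 0.09×5.1 + 0.05×11.5 = 1.5440
Strategy C: R₀ = 0.62×5.4 + 0.30×10.1 + 0.19×11.6 + 0.09×7.3 + 0.05×4.4 = 9.4590
Highest R₀: strategy A with 9.9510.

9.95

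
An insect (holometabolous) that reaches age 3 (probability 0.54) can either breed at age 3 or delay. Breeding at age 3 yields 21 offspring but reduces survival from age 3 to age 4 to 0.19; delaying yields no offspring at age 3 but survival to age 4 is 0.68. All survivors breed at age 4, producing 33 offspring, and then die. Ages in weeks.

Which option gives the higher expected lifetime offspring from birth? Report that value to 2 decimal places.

breed at age 3: R₀ = 0.54 × (21 + 0.19 × 33) = 0.54 × 27.2700 = 14.7258
delay to age 4: R₀ = 0.54 × (0.68 × 33) = 0.54 × 22.4400 = 12.1176
Higher: breed at age 3 (14.7258).

14.73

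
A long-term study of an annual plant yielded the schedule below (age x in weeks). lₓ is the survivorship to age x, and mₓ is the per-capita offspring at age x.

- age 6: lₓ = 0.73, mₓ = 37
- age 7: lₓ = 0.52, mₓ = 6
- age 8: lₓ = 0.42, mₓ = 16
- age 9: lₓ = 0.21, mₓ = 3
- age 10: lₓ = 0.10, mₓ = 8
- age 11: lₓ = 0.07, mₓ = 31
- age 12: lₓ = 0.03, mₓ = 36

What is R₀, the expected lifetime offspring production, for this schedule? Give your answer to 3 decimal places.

R₀ = Σ lₓ mₓ:
  age 6: 0.73 × 37 = 27.0100
  age 7: 0.52 × 6 = 3.1200
  age 8: 0.42 × 16 = 6.7200
  age 9: 0.21 × 3 = 0.6300
  age 10: 0.10 × 8 = 0.8000
  age 11: 0.07 × 31 = 2.1700
  age 12: 0.03 × 36 = 1.0800
R₀ = 27.0100 + 3.1200 + 6.7200 + 0.6300 + 0.8000 + 2.1700 + 1.0800 = 41.5300

41.530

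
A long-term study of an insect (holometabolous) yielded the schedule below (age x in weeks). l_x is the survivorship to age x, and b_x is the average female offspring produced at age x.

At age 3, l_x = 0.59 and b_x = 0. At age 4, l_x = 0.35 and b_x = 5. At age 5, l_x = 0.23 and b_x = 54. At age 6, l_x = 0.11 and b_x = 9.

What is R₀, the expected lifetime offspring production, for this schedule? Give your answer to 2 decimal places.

R₀ = Σ l_x b_x:
  age 3: 0.59 × 0 = 0.0000
  age 4: 0.35 × 5 = 1.7500
  age 5: 0.23 × 54 = 12.4200
  age 6: 0.11 × 9 = 0.9900
R₀ = 0.0000 + 1.7500 + 12.4200 + 0.9900 = 15.1600

15.16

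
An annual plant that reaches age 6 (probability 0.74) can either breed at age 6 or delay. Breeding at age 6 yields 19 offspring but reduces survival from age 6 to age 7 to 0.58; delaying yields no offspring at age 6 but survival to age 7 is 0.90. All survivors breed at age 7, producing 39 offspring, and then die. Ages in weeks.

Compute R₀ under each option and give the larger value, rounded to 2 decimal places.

breed at age 6: R₀ = 0.74 × (19 + 0.58 × 39) = 0.74 × 41.6200 = 30.7988
delay to age 7: R₀ = 0.74 × (0.90 × 39) = 0.74 × 35.1000 = 25.9740
Higher: breed at age 6 (30.7988).

30.80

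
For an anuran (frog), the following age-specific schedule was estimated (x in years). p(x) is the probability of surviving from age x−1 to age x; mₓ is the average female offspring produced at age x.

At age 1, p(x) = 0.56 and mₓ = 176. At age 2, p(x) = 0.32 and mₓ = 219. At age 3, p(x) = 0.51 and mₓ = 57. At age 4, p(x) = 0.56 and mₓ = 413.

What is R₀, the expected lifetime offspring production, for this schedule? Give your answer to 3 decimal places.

164.151

Survivorship from birth: l_x = p_1·p_2·…·p_x.
  l_1 = 0.56000
  l_2 = 0.17920
  l_3 = 0.09139
  l_4 = 0.05118
R₀ = Σ l_x mₓ:
  age 1: 0.56000 × 176 = 98.5600
  age 2: 0.17920 × 219 = 39.2448
  age 3: 0.09139 × 57 = 5.2092
  age 4: 0.05118 × 413 = 21.1373
R₀ = 98.5600 + 39.2448 + 5.2092 + 21.1373 = 164.1514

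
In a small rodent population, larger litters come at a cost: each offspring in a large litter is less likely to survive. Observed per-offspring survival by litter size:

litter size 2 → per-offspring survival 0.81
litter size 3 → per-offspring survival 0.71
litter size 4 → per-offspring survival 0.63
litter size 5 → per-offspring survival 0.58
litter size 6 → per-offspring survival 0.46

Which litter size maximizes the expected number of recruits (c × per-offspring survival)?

Expected recruits = c × s(c):
  c=2: 2 × 0.81 = 1.620
  c=3: 3 × 0.71 = 2.130
  c=4: 4 × 0.63 = 2.520
  c=5: 5 × 0.58 = 2.900
  c=6: 6 × 0.46 = 2.760
Maximum at c = 5 (2.900 recruits).

5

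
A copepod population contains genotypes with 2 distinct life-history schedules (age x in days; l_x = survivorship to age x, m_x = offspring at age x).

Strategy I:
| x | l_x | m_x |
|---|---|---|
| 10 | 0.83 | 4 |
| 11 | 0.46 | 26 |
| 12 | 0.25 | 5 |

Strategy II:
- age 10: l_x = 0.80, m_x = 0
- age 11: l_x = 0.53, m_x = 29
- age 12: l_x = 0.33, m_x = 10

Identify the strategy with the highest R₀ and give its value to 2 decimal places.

18.67

Strategy I: R₀ = 0.83×4 + 0.46×26 + 0.25×5 = 16.5300
Strategy II: R₀ = 0.80×0 + 0.53×29 + 0.33×10 = 18.6700
Highest R₀: strategy II with 18.6700.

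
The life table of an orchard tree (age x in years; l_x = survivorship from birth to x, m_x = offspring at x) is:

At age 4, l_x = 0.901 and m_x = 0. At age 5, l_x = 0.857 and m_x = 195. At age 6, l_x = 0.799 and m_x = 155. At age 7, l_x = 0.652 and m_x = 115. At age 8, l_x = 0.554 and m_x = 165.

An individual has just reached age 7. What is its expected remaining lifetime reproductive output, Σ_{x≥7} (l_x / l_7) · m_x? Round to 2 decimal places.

l_7 = 0.652. Conditional survival from age 7 to x is l_x / l_7.
  x=7: (0.652/0.652) × 115 = 115.0000
  x=8: (0.554/0.652) × 165 = 140.1994
Sum = 115.0000 + 140.1994 = 255.1994

255.20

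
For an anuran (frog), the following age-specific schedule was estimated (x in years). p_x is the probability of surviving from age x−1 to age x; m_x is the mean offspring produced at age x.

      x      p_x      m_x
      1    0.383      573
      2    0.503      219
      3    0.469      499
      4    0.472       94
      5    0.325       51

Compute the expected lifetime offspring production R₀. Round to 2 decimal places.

Survivorship from birth: l_x = p_1·p_2·…·p_x.
  l_1 = 0.38300
  l_2 = 0.19265
  l_3 = 0.09035
  l_4 = 0.04265
  l_5 = 0.01386
R₀ = Σ l_x m_x:
  age 1: 0.38300 × 573 = 219.4590
  age 2: 0.19265 × 219 = 42.1903
  age 3: 0.09035 × 499 = 45.0846
  age 4: 0.04265 × 94 = 4.0091
  age 5: 0.01386 × 51 = 0.7069
R₀ = 219.4590 + 42.1903 + 45.0846 + 4.0091 + 0.7069 = 311.4500

311.45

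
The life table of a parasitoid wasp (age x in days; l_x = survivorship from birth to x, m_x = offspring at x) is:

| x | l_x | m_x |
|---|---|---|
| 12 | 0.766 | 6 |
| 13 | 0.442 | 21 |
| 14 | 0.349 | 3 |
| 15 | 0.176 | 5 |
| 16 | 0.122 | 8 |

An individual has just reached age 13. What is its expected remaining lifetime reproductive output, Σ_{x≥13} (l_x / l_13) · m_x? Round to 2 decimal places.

l_13 = 0.442. Conditional survival from age 13 to x is l_x / l_13.
  x=13: (0.442/0.442) × 21 = 21.0000
  x=14: (0.349/0.442) × 3 = 2.3688
  x=15: (0.176/0.442) × 5 = 1.9910
  x=16: (0.122/0.442) × 8 = 2.2081
Sum = 21.0000 + 2.3688 + 1.9910 + 2.2081 = 27.5679

27.57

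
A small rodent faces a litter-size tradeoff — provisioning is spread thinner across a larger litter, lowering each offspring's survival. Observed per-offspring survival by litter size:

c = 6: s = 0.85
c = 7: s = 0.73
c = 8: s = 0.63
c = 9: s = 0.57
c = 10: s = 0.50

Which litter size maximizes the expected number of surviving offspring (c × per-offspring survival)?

9

Expected surviving offspring = c × s(c):
  c=6: 6 × 0.85 = 5.100
  c=7: 7 × 0.73 = 5.110
  c=8: 8 × 0.63 = 5.040
  c=9: 9 × 0.57 = 5.130
  c=10: 10 × 0.50 = 5.000
Maximum at c = 9 (5.130 surviving offspring).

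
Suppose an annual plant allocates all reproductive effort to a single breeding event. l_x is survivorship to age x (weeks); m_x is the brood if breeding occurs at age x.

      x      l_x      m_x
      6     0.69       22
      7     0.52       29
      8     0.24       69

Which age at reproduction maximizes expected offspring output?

8

Expected offspring if breeding at age x = l_x × m_x:
  age 6: 0.69 × 22 = 15.180
  age 7: 0.52 × 29 = 15.080
  age 8: 0.24 × 69 = 16.560
Maximum at age 8 (16.560).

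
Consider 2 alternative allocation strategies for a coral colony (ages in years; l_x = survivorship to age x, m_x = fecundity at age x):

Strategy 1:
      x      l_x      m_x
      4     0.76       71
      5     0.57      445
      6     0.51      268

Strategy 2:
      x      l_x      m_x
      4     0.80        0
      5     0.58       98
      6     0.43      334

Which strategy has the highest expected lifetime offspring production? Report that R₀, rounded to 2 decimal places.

444.29

Strategy 1: R₀ = 0.76×71 + 0.57×445 + 0.51×268 = 444.2900
Strategy 2: R₀ = 0.80×0 + 0.58×98 + 0.43×334 = 200.4600
Highest R₀: strategy 1 with 444.2900.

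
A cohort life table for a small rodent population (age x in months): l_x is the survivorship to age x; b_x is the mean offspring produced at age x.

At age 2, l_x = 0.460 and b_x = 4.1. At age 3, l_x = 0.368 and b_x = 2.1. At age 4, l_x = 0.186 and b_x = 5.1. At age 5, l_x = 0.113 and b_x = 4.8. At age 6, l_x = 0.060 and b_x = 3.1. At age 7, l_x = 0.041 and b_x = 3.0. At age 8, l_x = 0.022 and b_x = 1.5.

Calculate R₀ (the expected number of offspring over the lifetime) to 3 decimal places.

R₀ = Σ l_x b_x:
  age 2: 0.460 × 4.1 = 1.8860
  age 3: 0.368 × 2.1 = 0.7728
  age 4: 0.186 × 5.1 = 0.9486
  age 5: 0.113 × 4.8 = 0.5424
  age 6: 0.060 × 3.1 = 0.1860
  age 7: 0.041 × 3.0 = 0.1230
  age 8: 0.022 × 1.5 = 0.0330
R₀ = 1.8860 + 0.7728 + 0.9486 + 0.5424 + 0.1860 + 0.1230 + 0.0330 = 4.4918

4.492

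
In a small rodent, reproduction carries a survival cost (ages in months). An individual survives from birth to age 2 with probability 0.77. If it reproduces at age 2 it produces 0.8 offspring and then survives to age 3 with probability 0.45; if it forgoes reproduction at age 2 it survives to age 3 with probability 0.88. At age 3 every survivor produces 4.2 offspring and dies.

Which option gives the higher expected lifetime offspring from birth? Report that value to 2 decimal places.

breed at age 2: R₀ = 0.77 × (0.8 + 0.45 × 4.2) = 0.77 × 2.6900 = 2.0713
delay to age 3: R₀ = 0.77 × (0.88 × 4.2) = 0.77 × 3.6960 = 2.8459
Higher: delay to age 3 (2.8459).

2.85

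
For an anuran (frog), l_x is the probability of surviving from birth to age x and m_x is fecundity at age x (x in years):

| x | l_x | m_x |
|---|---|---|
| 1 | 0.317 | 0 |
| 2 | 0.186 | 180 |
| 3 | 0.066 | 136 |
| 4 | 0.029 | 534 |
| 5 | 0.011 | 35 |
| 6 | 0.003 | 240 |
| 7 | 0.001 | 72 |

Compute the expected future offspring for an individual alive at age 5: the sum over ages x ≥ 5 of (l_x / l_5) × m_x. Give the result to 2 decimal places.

l_5 = 0.011. Conditional survival from age 5 to x is l_x / l_5.
  x=5: (0.011/0.011) × 35 = 35.0000
  x=6: (0.003/0.011) × 240 = 65.4545
  x=7: (0.001/0.011) × 72 = 6.5455
Sum = 35.0000 + 65.4545 + 6.5455 = 107.0000

107.00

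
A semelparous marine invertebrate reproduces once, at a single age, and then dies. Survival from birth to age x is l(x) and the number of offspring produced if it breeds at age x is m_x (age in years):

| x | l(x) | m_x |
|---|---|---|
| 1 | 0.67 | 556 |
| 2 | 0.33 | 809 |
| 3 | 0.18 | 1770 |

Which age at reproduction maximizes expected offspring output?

1

Expected offspring if breeding at age x = l(x) × m_x:
  age 1: 0.67 × 556 = 372.520
  age 2: 0.33 × 809 = 266.970
  age 3: 0.18 × 1770 = 318.600
Maximum at age 1 (372.520).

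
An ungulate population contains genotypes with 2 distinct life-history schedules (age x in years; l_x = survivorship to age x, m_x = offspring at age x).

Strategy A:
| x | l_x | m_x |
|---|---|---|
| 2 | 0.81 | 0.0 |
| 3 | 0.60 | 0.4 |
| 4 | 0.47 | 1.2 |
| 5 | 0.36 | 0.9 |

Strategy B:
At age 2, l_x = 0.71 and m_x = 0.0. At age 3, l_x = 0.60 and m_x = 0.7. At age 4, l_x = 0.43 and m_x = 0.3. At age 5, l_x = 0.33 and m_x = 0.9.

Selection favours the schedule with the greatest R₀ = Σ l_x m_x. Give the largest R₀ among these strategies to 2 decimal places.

Strategy A: R₀ = 0.81×0.0 + 0.60×0.4 + 0.47×1.2 + 0.36×0.9 = 1.1280
Strategy B: R₀ = 0.71×0.0 + 0.60×0.7 + 0.43×0.3 + 0.33×0.9 = 0.8460
Highest R₀: strategy A with 1.1280.

1.13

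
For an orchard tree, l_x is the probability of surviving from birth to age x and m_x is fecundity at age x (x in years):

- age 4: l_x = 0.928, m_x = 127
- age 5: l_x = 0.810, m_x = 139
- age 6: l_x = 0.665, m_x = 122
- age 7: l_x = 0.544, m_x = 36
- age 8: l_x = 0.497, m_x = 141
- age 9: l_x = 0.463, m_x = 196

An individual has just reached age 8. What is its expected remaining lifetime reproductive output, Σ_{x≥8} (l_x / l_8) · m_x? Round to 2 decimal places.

l_8 = 0.497. Conditional survival from age 8 to x is l_x / l_8.
  x=8: (0.497/0.497) × 141 = 141.0000
  x=9: (0.463/0.497) × 196 = 182.5915
Sum = 141.0000 + 182.5915 = 323.5915

323.59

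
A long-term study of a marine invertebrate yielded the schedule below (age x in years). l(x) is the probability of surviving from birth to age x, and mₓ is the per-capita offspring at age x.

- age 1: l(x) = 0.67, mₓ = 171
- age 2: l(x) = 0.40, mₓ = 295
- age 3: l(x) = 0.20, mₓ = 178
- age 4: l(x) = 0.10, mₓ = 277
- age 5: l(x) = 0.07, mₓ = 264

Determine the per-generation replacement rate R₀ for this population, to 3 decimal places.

R₀ = Σ l(x) mₓ:
  age 1: 0.67 × 171 = 114.5700
  age 2: 0.40 × 295 = 118.0000
  age 3: 0.20 × 178 = 35.6000
  age 4: 0.10 × 277 = 27.7000
  age 5: 0.07 × 264 = 18.4800
R₀ = 114.5700 + 118.0000 + 35.6000 + 27.7000 + 18.4800 = 314.3500

314.350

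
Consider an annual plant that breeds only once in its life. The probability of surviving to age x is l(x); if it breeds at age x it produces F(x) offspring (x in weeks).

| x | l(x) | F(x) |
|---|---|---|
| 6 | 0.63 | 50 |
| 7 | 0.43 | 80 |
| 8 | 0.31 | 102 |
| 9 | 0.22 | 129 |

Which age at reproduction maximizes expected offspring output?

7

Expected offspring if breeding at age x = l(x) × F(x):
  age 6: 0.63 × 50 = 31.500
  age 7: 0.43 × 80 = 34.400
  age 8: 0.31 × 102 = 31.620
  age 9: 0.22 × 129 = 28.380
Maximum at age 7 (34.400).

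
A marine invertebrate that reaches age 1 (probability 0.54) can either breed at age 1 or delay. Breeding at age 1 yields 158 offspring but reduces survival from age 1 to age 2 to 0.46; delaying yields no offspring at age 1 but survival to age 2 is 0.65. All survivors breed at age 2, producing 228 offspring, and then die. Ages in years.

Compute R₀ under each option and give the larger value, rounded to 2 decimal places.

breed at age 1: R₀ = 0.54 × (158 + 0.46 × 228) = 0.54 × 262.8800 = 141.9552
delay to age 2: R₀ = 0.54 × (0.65 × 228) = 0.54 × 148.2000 = 80.0280
Higher: breed at age 1 (141.9552).

141.96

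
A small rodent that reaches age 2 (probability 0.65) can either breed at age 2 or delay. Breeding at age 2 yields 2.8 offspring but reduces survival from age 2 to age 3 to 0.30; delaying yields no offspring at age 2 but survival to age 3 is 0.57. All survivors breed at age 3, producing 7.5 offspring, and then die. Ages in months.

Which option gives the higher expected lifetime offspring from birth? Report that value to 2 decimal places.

breed at age 2: R₀ = 0.65 × (2.8 + 0.30 × 7.5) = 0.65 × 5.0500 = 3.2825
delay to age 3: R₀ = 0.65 × (0.57 × 7.5) = 0.65 × 4.2750 = 2.7787
Higher: breed at age 2 (3.2825).

3.28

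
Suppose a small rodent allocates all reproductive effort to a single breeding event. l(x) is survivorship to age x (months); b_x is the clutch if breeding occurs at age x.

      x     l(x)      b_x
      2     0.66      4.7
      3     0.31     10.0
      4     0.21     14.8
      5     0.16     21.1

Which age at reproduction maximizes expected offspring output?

Expected offspring if breeding at age x = l(x) × b_x:
  age 2: 0.66 × 4.7 = 3.102
  age 3: 0.31 × 10.0 = 3.100
  age 4: 0.21 × 14.8 = 3.108
  age 5: 0.16 × 21.1 = 3.376
Maximum at age 5 (3.376).

5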